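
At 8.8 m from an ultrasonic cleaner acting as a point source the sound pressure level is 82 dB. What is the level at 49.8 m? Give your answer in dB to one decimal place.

Point-source attenuation: ΔL = 20·log₁₀(r₂/r₁) = 20·log₁₀(49.8/8.8) = 15.055 dB.
L₂ = 82 − 20·log₁₀(49.8/8.8) = 82 − 15.055 = 66.95 dB.

66.9 dB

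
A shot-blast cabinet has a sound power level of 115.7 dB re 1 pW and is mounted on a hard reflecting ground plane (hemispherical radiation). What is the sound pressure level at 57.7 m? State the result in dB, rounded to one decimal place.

Free-field hemispherical radiation: L_p = L_w − 10·log₁₀(2π·r²), r = 57.7 m.
2π·r² = 2.092e+04 m², 10·log₁₀ of that is 43.205 dB.
L_p = 115.7 − 43.205 = 72.49 dB.

72.5 dB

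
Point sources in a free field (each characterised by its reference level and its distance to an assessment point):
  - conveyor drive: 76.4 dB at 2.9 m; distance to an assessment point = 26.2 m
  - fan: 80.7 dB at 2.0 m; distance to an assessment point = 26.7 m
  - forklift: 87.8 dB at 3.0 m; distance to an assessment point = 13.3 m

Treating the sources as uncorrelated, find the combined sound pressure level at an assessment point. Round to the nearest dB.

75 dB

Propagate each source to the receiver with L = L_ref − 20·log₁₀(r/r_ref), then add intensities.
conveyor drive: 76.4 − 20·log₁₀(26.2/2.9) = 76.4 − 19.12 = 57.28 dB.
fan: 80.7 − 20·log₁₀(26.7/2.0) = 80.7 − 22.51 = 58.19 dB.
forklift: 87.8 − 20·log₁₀(13.3/3.0) = 87.8 − 12.93 = 74.87 dB.
Σ 10^(L/10) = 3.185e+07 → L_total = 10·log₁₀(3.185e+07) = 75.03 dB.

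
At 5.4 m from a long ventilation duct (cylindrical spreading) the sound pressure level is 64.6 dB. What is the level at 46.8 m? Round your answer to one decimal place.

For a line source, L₂ = L₁ − 10·log₁₀(r₂/r₁).
L₂ = 64.6 − 10·log₁₀(46.8/5.4) = 64.6 − 9.379 = 55.22 dB.

55.2 dB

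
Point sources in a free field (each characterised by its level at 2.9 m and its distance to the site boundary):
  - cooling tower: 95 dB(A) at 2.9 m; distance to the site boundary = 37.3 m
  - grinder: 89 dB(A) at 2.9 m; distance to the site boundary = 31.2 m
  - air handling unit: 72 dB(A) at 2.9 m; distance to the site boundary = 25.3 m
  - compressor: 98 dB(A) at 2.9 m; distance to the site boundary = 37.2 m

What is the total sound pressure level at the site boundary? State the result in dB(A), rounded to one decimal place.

78.1 dB(A)

First find each source's level at the receiver (point-source: −20·log₁₀(r/r_ref)), then combine on an intensity basis.
cooling tower: 95 − 20·log₁₀(37.3/2.9) = 95 − 22.19 = 72.81 dB(A).
grinder: 89 − 20·log₁₀(31.2/2.9) = 89 − 20.64 = 68.36 dB(A).
air handling unit: 72 − 20·log₁₀(25.3/2.9) = 72 − 18.81 = 53.19 dB(A).
compressor: 98 − 20·log₁₀(37.2/2.9) = 98 − 22.16 = 75.84 dB(A).
Σ 10^(L/10) = 6.453e+07 → L_total = 10·log₁₀(6.453e+07) = 78.10 dB(A).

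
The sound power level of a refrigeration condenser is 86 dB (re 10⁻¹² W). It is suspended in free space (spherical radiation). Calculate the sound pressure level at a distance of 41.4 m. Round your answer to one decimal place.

The power spreads over a sphere of area 4π·r², so L_p = L_w − 10·log₁₀(4π·r²).
4π·r² = 2.154e+04 m², 10·log₁₀ of that is 43.332 dB.
L_p = 86 − 43.332 = 42.67 dB.

42.7 dB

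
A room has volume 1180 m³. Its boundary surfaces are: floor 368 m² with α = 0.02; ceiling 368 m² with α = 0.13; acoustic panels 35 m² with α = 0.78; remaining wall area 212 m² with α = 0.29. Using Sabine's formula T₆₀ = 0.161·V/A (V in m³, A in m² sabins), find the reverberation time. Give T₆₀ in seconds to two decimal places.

Summing Sᵢαᵢ: 368·0.02 + 368·0.13 + 35·0.78 + 212·0.29 = 143.98 m².
T₆₀ = 0.161 × 1180 / 143.98 = 1.319 s.

1.32 s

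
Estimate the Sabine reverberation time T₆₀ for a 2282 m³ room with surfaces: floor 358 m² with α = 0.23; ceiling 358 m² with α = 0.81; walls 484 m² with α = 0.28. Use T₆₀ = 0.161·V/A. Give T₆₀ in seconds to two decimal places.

A = Σ Sᵢαᵢ = 358·0.23 + 358·0.81 + 484·0.28 = 507.84 m².
T₆₀ = 0.161·V/A = 0.161·2282/507.84 = 0.723 s.

0.72 s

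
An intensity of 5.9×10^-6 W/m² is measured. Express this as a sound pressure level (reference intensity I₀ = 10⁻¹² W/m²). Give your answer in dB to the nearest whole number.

Dividing by I₀ shifts the exponent by 12: I/I₀ = 5.9×10^6.
L = 10·(0.7709 + 6) = 67.71 dB.

68 dB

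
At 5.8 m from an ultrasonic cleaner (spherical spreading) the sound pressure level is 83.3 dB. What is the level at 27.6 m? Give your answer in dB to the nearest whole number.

70 dB

For a point source, L₂ = L₁ − 20·log₁₀(r₂/r₁).
L₂ = 83.3 − 20·log₁₀(27.6/5.8) = 83.3 − 13.550 = 69.75 dB.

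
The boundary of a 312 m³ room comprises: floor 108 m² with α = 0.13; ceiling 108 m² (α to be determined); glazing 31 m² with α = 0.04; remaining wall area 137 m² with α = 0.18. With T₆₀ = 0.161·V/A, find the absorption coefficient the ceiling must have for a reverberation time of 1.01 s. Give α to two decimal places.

From T₆₀ = 0.161·V/A, the target T₆₀ = 1.01 s needs A = 0.161·312/1.01 = 49.73 m².
Absorption from the other surfaces = 108·0.13 + 31·0.04 + 137·0.18 = 39.94 m², so the ceiling must supply 9.79 m² over 108 m².
α = 9.79/108 = 0.091.

0.09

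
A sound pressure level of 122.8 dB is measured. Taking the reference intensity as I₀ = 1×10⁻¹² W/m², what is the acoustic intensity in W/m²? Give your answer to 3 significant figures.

1.91 W/m²

I/I₀ = 10^(122.8/10) = 1.905e+12, so I = 1.905e+12 × 10⁻¹² W/m².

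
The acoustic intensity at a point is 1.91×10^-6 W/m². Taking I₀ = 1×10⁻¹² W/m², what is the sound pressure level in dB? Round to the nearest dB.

63 dB

L = 10·log₁₀(I/I₀) = 10·log₁₀(1.91×10^-6/10⁻¹²) = 10·log₁₀(1.91×10^6).
L = 10·(0.2810 + 6) = 62.81 dB.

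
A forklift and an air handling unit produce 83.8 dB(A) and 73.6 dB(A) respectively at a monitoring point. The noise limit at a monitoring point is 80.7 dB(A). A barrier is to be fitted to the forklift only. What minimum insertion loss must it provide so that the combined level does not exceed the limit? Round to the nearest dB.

The untreated sources together contribute 10^(73.6/10) = 2.291e+07, i.e. 73.60 dB(A).
The limit corresponds to 10^(80.7/10) = 1.175e+08; subtracting the fixed part leaves 9.458e+07 for the forklift, i.e. 79.76 dB(A).
So the forklift must be reduced from 83.8 to 79.76 dB(A): IL = 4.04 dB.

4 dB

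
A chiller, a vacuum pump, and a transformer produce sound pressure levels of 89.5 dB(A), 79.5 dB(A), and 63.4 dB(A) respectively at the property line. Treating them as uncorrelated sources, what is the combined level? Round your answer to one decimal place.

89.9 dB(A)

Incoherent sources combine by intensity addition: L_total = 10·log₁₀(Σ 10^(L_i/10)).
Σ 10^(L/10) = 10^(89.5/10) + 10^(79.5/10) + 10^(63.4/10) = 9.826e+08.
L_total = 10·log₁₀(9.826e+08) = 89.92 dB(A).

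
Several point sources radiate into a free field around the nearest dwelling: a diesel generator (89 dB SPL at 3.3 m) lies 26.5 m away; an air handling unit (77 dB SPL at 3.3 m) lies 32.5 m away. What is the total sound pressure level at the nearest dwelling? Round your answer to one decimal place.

71.1 dB SPL

Apply inverse-square spreading to bring every level to the receiver, then sum 10^(L/10).
diesel generator: 89 − 20·log₁₀(26.5/3.3) = 89 − 18.09 = 70.91 dB SPL.
air handling unit: 77 − 20·log₁₀(32.5/3.3) = 77 − 19.87 = 57.13 dB SPL.
Σ 10^(L/10) = 1.283e+07 → L_total = 10·log₁₀(1.283e+07) = 71.08 dB SPL.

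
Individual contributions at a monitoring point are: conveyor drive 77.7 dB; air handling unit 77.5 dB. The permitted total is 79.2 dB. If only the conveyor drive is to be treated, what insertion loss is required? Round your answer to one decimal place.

Everything except the conveyor drive sums to 10^(77.5/10) = 5.623e+07 in linear terms, 77.50 dB.
The limit corresponds to 10^(79.2/10) = 8.318e+07; subtracting the fixed part leaves 2.694e+07 for the conveyor drive, i.e. 74.30 dB.
So the conveyor drive must be reduced from 77.7 to 74.30 dB: IL = 3.40 dB.

3.4 dB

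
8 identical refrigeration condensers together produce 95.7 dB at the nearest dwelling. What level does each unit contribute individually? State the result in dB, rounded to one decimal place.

8 equal contributions raise the level by 10·log₁₀ 8 = 9.031 dB, so each unit alone gives 95.7 − 9.031.

86.7 dB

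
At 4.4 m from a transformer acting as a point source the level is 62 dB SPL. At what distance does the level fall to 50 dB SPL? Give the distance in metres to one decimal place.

The 12.0 dB drop corresponds to a distance ratio of 10^(12.0/20) for a point source.
r₂ = 4.4·10^((62−50)/20) = 4.4·10^(12.0/20) = 17.52 m.

17.5 m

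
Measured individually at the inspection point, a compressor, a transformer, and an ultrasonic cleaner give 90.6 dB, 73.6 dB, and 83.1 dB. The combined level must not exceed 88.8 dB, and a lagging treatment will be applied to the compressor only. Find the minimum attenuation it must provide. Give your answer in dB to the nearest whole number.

3 dB

Fixed contribution from the other sources: Σ 10^(L/10) = 10^(73.6/10) + 10^(83.1/10) = 2.271e+08 (83.56 dB).
To meet 88.8 dB overall, the treated compressor may contribute at most 10^(88.8/10) − 2.271e+08 = 5.315e+08, i.e. 87.25 dB.
So the compressor must be reduced from 90.6 to 87.25 dB: IL = 3.35 dB.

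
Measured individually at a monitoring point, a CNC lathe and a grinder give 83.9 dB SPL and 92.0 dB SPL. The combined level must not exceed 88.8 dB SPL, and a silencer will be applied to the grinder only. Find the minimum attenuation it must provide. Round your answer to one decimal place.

4.9 dB

Fixed contribution from the other source: Σ 10^(L/10) = 10^(83.9/10) = 2.455e+08 (83.90 dB SPL).
To meet 88.8 dB SPL overall, the treated grinder may contribute at most 10^(88.8/10) − 2.455e+08 = 5.131e+08, i.e. 87.10 dB SPL.
So the grinder must be reduced from 92.0 to 87.10 dB SPL: IL = 4.90 dB.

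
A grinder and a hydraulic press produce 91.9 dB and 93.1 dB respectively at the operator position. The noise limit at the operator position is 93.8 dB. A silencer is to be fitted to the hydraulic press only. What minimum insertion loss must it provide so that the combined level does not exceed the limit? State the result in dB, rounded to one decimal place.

The untreated sources together contribute 10^(91.9/10) = 1.549e+09, i.e. 91.90 dB.
To meet 93.8 dB overall, the treated hydraulic press may contribute at most 10^(93.8/10) − 1.549e+09 = 8.500e+08, i.e. 89.29 dB.
Required insertion loss = 93.1 − 89.29 = 3.81 dB.

3.8 dB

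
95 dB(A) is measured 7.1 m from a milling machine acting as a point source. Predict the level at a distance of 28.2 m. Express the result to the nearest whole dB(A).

Spherical spreading from a point source gives a 20·log₁₀(r₂/r₁) drop.
L₂ = 95 − 20·log₁₀(28.2/7.1) = 95 − 11.980 = 83.02 dB(A).

83 dB(A)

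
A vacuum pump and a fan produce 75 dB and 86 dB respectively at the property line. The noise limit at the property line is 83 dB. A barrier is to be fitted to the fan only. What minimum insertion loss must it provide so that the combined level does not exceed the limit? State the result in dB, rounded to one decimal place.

The untreated sources together contribute 10^(75/10) = 3.162e+07, i.e. 75.00 dB.
To meet 83 dB overall, the treated fan may contribute at most 10^(83/10) − 3.162e+07 = 1.679e+08, i.e. 82.25 dB.
Required insertion loss = 86 − 82.25 = 3.75 dB.

3.7 dB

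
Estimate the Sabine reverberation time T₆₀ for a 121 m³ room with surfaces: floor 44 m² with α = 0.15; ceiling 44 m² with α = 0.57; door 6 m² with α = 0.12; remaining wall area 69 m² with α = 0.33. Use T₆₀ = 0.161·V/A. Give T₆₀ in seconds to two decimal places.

0.35 s

Total absorption A = 44·0.15 + 44·0.57 + 6·0.12 + 69·0.33 = 55.17 m² sabins.
T₆₀ = 0.161 × 121 / 55.17 = 0.353 s.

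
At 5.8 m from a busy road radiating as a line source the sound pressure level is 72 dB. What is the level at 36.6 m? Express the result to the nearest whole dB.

Cylindrical spreading from a line source gives a 10·log₁₀(r₂/r₁) drop.
L₂ = 72 − 10·log₁₀(36.6/5.8) = 72 − 8.001 = 64.00 dB.

64 dB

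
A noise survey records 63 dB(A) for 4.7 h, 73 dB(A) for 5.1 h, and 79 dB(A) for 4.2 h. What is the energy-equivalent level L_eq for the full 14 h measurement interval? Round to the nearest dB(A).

75 dB(A)

Weight each interval's intensity by its duration and average over T = 14 h:
Σ tᵢ·10^(Lᵢ/10) = 4.7·10^(63/10) + 5.1·10^(73/10) + 4.2·10^(79/10) = 4.448e+08.
L_eq = 10·log₁₀(4.448e+08/14) = 75.02 dB(A).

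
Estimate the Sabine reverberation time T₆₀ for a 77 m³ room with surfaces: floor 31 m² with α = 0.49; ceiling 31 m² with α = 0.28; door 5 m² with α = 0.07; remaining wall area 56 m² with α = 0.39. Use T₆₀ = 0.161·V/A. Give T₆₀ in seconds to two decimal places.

Total absorption A = 31·0.49 + 31·0.28 + 5·0.07 + 56·0.39 = 46.06 m² sabins.
T₆₀ = 0.161·V/A = 0.161·77/46.06 = 0.269 s.

0.27 s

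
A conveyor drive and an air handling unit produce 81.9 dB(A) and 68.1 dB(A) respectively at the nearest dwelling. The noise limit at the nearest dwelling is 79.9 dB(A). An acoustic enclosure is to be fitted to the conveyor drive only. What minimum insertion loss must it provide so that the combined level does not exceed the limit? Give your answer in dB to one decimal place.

2.3 dB

The untreated sources together contribute 10^(68.1/10) = 6.457e+06, i.e. 68.10 dB(A).
The limit corresponds to 10^(79.9/10) = 9.772e+07; subtracting the fixed part leaves 9.127e+07 for the conveyor drive, i.e. 79.60 dB(A).
Required insertion loss = 81.9 − 79.60 = 2.30 dB.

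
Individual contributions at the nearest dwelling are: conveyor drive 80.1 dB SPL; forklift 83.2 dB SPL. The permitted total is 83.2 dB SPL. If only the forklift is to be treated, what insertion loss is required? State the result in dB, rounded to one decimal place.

2.9 dB

The untreated sources together contribute 10^(80.1/10) = 1.023e+08, i.e. 80.10 dB SPL.
To meet 83.2 dB SPL overall, the treated forklift may contribute at most 10^(83.2/10) − 1.023e+08 = 1.066e+08, i.e. 80.28 dB SPL.
Required insertion loss = 83.2 − 80.28 = 2.92 dB.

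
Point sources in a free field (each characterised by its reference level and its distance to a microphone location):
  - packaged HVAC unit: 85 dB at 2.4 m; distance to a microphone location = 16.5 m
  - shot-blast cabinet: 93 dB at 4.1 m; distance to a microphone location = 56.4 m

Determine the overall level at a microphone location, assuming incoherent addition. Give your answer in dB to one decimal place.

72.4 dB

Propagate each source to the receiver with L = L_ref − 20·log₁₀(r/r_ref), then add intensities.
packaged HVAC unit: 85 − 20·log₁₀(16.5/2.4) = 85 − 16.75 = 68.25 dB.
shot-blast cabinet: 93 − 20·log₁₀(56.4/4.1) = 93 − 22.77 = 70.23 dB.
Σ 10^(L/10) = 1.723e+07 → L_total = 10·log₁₀(1.723e+07) = 72.36 dB.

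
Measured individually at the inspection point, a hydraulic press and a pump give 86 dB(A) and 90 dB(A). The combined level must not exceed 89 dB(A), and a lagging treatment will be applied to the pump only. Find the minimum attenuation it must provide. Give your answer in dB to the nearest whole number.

4 dB

Everything except the pump sums to 10^(86/10) = 3.981e+08 in linear terms, 86.00 dB(A).
To meet 89 dB(A) overall, the treated pump may contribute at most 10^(89/10) − 3.981e+08 = 3.962e+08, i.e. 85.98 dB(A).
Required insertion loss = 90 − 85.98 = 4.02 dB.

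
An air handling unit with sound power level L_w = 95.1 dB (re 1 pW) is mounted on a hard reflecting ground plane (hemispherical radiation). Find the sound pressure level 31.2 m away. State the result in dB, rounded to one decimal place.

The power spreads over a hemisphere of area 2π·r², so L_p = L_w − 10·log₁₀(2π·r²).
2π·r² = 6116 m², 10·log₁₀ of that is 37.865 dB.
L_p = 95.1 − 37.865 = 57.24 dB.

57.2 dB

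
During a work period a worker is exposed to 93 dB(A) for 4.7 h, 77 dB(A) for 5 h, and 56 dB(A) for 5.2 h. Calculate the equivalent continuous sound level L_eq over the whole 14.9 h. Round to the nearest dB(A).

88 dB(A)

The energy average is taken in the linear domain: L_eq = 10·log₁₀[(Σ tᵢ·10^(Lᵢ/10))/T], T = 14.9 h.
Σ tᵢ·10^(Lᵢ/10) = 4.7·10^(93/10) + 5·10^(77/10) + 5.2·10^(56/10) = 9.630e+09.
L_eq = 10·log₁₀(9.630e+09/14.9) = 88.10 dB(A).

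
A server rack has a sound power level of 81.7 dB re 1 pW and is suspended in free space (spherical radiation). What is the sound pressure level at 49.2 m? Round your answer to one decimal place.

Free-field spherical radiation: L_p = L_w − 10·log₁₀(4π·r²), r = 49.2 m.
4π·r² = 3.042e+04 m², 10·log₁₀ of that is 44.831 dB.
L_p = 81.7 − 44.831 = 36.87 dB.

36.9 dB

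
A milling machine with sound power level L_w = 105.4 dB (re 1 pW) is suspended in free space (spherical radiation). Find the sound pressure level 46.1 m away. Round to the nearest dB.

The power spreads over a sphere of area 4π·r², so L_p = L_w − 10·log₁₀(4π·r²).
4π·r² = 2.671e+04 m², 10·log₁₀ of that is 44.266 dB.
L_p = 105.4 − 44.266 = 61.13 dB.

61 dB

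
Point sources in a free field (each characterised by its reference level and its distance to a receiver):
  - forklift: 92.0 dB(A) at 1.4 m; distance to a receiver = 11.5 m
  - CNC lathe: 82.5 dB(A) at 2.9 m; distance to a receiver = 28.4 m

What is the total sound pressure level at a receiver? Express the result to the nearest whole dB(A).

74 dB(A)

Propagate each source to the receiver with L = L_ref − 20·log₁₀(r/r_ref), then add intensities.
forklift: 92.0 − 20·log₁₀(11.5/1.4) = 92.0 − 18.29 = 73.71 dB(A).
CNC lathe: 82.5 − 20·log₁₀(28.4/2.9) = 82.5 − 19.82 = 62.68 dB(A).
Σ 10^(L/10) = 2.534e+07 → L_total = 10·log₁₀(2.534e+07) = 74.04 dB(A).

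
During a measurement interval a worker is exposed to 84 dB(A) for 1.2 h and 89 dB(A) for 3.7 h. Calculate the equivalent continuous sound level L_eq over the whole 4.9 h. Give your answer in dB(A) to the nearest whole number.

88 dB(A)

Weight each interval's intensity by its duration and average over T = 4.9 h:
Σ tᵢ·10^(Lᵢ/10) = 1.2·10^(84/10) + 3.7·10^(89/10) = 3.240e+09.
L_eq = 10·log₁₀(3.240e+09/4.9) = 88.20 dB(A).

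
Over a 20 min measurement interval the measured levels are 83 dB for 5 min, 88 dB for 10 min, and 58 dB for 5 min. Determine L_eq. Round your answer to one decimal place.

Weight each interval's intensity by its duration and average over T = 20 min:
Σ tᵢ·10^(Lᵢ/10) = 5·10^(83/10) + 10·10^(88/10) + 5·10^(58/10) = 7.310e+09.
L_eq = 10·log₁₀(7.310e+09/20) = 85.63 dB.

85.6 dB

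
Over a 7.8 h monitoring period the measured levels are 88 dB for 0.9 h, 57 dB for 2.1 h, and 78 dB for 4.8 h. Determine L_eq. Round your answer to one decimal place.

L_eq = 10·log₁₀[(1/T)·Σ tᵢ·10^(Lᵢ/10)] with T = 7.8 h.
Σ tᵢ·10^(Lᵢ/10) = 0.9·10^(88/10) + 2.1·10^(57/10) + 4.8·10^(78/10) = 8.718e+08.
L_eq = 10·log₁₀(8.718e+08/7.8) = 80.48 dB.

80.5 dB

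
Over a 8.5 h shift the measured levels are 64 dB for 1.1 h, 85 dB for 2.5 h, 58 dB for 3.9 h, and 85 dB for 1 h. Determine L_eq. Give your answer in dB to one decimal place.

81.2 dB

The energy average is taken in the linear domain: L_eq = 10·log₁₀[(Σ tᵢ·10^(Lᵢ/10))/T], T = 8.5 h.
Σ tᵢ·10^(Lᵢ/10) = 1.1·10^(64/10) + 2.5·10^(85/10) + 3.9·10^(58/10) + 1·10^(85/10) = 1.112e+09.
L_eq = 10·log₁₀(1.112e+09/8.5) = 81.17 dB.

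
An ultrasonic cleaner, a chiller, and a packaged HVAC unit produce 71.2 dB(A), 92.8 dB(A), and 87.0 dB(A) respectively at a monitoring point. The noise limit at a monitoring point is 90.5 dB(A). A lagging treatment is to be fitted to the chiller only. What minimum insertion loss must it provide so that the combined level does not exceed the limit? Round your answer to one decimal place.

5.0 dB

Fixed contribution from the other sources: Σ 10^(L/10) = 10^(71.2/10) + 10^(87.0/10) = 5.144e+08 (87.11 dB(A)).
To meet 90.5 dB(A) overall, the treated chiller may contribute at most 10^(90.5/10) − 5.144e+08 = 6.076e+08, i.e. 87.84 dB(A).
So the chiller must be reduced from 92.8 to 87.84 dB(A): IL = 4.96 dB.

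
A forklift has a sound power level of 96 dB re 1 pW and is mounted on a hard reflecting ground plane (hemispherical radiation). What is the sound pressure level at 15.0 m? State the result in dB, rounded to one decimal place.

L_p = L_w − 10·log₁₀(2π·r²) with r = 15.0 m.
2π·r² = 1414 m², 10·log₁₀ of that is 31.504 dB.
L_p = 96 − 31.504 = 64.50 dB.

64.5 dB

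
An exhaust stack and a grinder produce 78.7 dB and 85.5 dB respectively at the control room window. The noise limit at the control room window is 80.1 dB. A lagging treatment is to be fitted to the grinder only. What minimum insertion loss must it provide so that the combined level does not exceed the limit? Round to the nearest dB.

Fixed contribution from the other source: Σ 10^(L/10) = 10^(78.7/10) = 7.413e+07 (78.70 dB).
The limit corresponds to 10^(80.1/10) = 1.023e+08; subtracting the fixed part leaves 2.820e+07 for the grinder, i.e. 74.50 dB.
Required insertion loss = 85.5 − 74.50 = 11.00 dB.

11 dB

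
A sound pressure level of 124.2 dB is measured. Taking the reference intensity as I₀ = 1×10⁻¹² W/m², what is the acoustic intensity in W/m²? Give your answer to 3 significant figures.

I/I₀ = 10^(124.2/10) = 2.63e+12, so I = 2.63e+12 × 10⁻¹² W/m².

2.63 W/m²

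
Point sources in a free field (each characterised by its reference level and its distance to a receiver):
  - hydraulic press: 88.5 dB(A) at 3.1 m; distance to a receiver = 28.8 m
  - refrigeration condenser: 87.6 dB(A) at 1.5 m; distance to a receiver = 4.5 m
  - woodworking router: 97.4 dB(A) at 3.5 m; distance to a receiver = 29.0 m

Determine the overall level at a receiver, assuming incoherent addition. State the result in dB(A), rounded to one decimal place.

Propagate each source to the receiver with L = L_ref − 20·log₁₀(r/r_ref), then add intensities.
hydraulic press: 88.5 − 20·log₁₀(28.8/3.1) = 88.5 − 19.36 = 69.14 dB(A).
refrigeration condenser: 87.6 − 20·log₁₀(4.5/1.5) = 87.6 − 9.54 = 78.06 dB(A).
woodworking router: 97.4 − 20·log₁₀(29.0/3.5) = 97.4 − 18.37 = 79.03 dB(A).
Σ 10^(L/10) = 1.522e+08 → L_total = 10·log₁₀(1.522e+08) = 81.82 dB(A).

81.8 dB(A)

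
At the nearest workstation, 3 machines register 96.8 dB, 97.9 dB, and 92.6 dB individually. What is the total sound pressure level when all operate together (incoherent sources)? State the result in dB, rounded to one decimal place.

For uncorrelated sources the intensities add, so convert each level to linear form, sum, and take 10·log₁₀ of the total.
Σ 10^(L/10) = 10^(96.8/10) + 10^(97.9/10) + 10^(92.6/10) = 1.277e+10.
L_total = 10·log₁₀(1.277e+10) = 101.06 dB.

101.1 dB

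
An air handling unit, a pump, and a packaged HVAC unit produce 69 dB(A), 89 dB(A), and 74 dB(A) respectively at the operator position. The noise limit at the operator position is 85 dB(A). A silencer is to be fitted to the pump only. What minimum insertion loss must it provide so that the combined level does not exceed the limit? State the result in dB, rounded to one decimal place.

4.5 dB

Everything except the pump sums to 10^(69/10) + 10^(74/10) = 3.306e+07 in linear terms, 75.19 dB(A).
The limit corresponds to 10^(85/10) = 3.162e+08; subtracting the fixed part leaves 2.832e+08 for the pump, i.e. 84.52 dB(A).
Required insertion loss = 89 − 84.52 = 4.48 dB.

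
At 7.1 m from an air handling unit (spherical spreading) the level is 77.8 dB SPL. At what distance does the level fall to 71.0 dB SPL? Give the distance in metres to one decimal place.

Point-source spreading drops the level by 20·log₁₀(r₂/r₁); inverting, r₂/r₁ = 10^(ΔL/20).
r₂ = 7.1·10^((77.8−71.0)/20) = 7.1·10^(6.8/20) = 15.53 m.

15.5 m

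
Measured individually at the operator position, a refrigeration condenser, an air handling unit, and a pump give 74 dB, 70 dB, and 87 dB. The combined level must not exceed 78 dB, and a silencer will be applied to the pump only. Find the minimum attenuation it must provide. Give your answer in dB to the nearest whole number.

13 dB

Everything except the pump sums to 10^(74/10) + 10^(70/10) = 3.512e+07 in linear terms, 75.46 dB.
To meet 78 dB overall, the treated pump may contribute at most 10^(78/10) − 3.512e+07 = 2.798e+07, i.e. 74.47 dB.
Required insertion loss = 87 − 74.47 = 12.53 dB.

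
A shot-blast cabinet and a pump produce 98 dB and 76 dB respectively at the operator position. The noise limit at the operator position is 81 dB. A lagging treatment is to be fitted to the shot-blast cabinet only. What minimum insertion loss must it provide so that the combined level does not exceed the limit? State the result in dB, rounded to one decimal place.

18.7 dB

Everything except the shot-blast cabinet sums to 10^(76/10) = 3.981e+07 in linear terms, 76.00 dB.
The limit corresponds to 10^(81/10) = 1.259e+08; subtracting the fixed part leaves 8.608e+07 for the shot-blast cabinet, i.e. 79.35 dB.
So the shot-blast cabinet must be reduced from 98 to 79.35 dB: IL = 18.65 dB.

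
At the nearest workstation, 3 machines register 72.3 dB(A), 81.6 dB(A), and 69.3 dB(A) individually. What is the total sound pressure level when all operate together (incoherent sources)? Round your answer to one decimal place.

82.3 dB(A)

For uncorrelated sources the intensities add, so convert each level to linear form, sum, and take 10·log₁₀ of the total.
Σ 10^(L/10) = 10^(72.3/10) + 10^(81.6/10) + 10^(69.3/10) = 1.700e+08.
L_total = 10·log₁₀(1.700e+08) = 82.31 dB(A).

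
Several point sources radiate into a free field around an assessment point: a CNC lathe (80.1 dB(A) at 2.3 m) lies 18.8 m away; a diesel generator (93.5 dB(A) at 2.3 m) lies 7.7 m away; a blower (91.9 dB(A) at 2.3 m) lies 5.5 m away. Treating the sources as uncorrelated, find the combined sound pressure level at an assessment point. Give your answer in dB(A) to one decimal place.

86.7 dB(A)

Propagate each source to the receiver with L = L_ref − 20·log₁₀(r/r_ref), then add intensities.
CNC lathe: 80.1 − 20·log₁₀(18.8/2.3) = 80.1 − 18.25 = 61.85 dB(A).
diesel generator: 93.5 − 20·log₁₀(7.7/2.3) = 93.5 − 10.50 = 83.00 dB(A).
blower: 91.9 − 20·log₁₀(5.5/2.3) = 91.9 − 7.57 = 84.33 dB(A).
Σ 10^(L/10) = 4.721e+08 → L_total = 10·log₁₀(4.721e+08) = 86.74 dB(A).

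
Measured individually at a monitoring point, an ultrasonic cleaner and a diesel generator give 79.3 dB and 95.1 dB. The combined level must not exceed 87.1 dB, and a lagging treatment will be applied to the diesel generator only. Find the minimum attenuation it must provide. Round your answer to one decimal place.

8.8 dB

Everything except the diesel generator sums to 10^(79.3/10) = 8.511e+07 in linear terms, 79.30 dB.
The limit corresponds to 10^(87.1/10) = 5.129e+08; subtracting the fixed part leaves 4.277e+08 for the diesel generator, i.e. 86.31 dB.
So the diesel generator must be reduced from 95.1 to 86.31 dB: IL = 8.79 dB.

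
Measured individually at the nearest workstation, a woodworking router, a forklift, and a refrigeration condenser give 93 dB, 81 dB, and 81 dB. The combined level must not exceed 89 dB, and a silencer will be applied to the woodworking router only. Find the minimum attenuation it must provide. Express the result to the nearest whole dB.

Fixed contribution from the other sources: Σ 10^(L/10) = 10^(81/10) + 10^(81/10) = 2.518e+08 (84.01 dB).
To meet 89 dB overall, the treated woodworking router may contribute at most 10^(89/10) − 2.518e+08 = 5.425e+08, i.e. 87.34 dB.
So the woodworking router must be reduced from 93 to 87.34 dB: IL = 5.66 dB.

6 dB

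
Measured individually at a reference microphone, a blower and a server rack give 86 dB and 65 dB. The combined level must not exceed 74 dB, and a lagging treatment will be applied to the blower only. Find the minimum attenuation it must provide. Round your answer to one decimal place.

Everything except the blower sums to 10^(65/10) = 3.162e+06 in linear terms, 65.00 dB.
To meet 74 dB overall, the treated blower may contribute at most 10^(74/10) − 3.162e+06 = 2.196e+07, i.e. 73.42 dB.
Required insertion loss = 86 − 73.42 = 12.58 dB.

12.6 dB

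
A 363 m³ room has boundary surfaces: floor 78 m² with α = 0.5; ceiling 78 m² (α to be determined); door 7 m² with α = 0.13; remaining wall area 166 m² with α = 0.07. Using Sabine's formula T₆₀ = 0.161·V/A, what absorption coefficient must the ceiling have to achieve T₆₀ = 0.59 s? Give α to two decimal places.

From T₆₀ = 0.161·V/A, the target T₆₀ = 0.59 s needs A = 0.161·363/0.59 = 99.06 m².
Absorption from the other surfaces = 78·0.5 + 7·0.13 + 166·0.07 = 51.53 m², so the ceiling must supply 47.53 m² over 78 m².
α = 47.53/78 = 0.609.

0.61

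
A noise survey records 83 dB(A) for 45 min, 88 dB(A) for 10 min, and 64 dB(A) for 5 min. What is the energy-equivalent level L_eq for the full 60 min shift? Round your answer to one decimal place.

84.1 dB(A)

L_eq = 10·log₁₀[(1/T)·Σ tᵢ·10^(Lᵢ/10)] with T = 60 min.
Σ tᵢ·10^(Lᵢ/10) = 45·10^(83/10) + 10·10^(88/10) + 5·10^(64/10) = 1.530e+10.
L_eq = 10·log₁₀(1.530e+10/60) = 84.07 dB(A).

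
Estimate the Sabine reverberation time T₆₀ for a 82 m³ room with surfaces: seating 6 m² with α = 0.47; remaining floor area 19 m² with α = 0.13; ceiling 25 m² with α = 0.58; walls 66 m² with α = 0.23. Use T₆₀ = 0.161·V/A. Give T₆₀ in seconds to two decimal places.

Total absorption A = 6·0.47 + 19·0.13 + 25·0.58 + 66·0.23 = 34.97 m² sabins.
T₆₀ = 0.161 × 82 / 34.97 = 0.378 s.

0.38 s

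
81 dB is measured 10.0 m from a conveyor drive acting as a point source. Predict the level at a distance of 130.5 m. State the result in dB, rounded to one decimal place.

58.7 dB

Spherical spreading from a point source gives a 20·log₁₀(r₂/r₁) drop.
L₂ = 81 − 20·log₁₀(130.5/10.0) = 81 − 22.312 = 58.69 dB.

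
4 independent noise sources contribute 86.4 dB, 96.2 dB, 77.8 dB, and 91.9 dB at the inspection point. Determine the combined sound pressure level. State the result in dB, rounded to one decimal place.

Incoherent sources combine by intensity addition: L_total = 10·log₁₀(Σ 10^(L_i/10)).
Σ 10^(L/10) = 10^(86.4/10) + 10^(96.2/10) + 10^(77.8/10) + 10^(91.9/10) = 6.214e+09.
L_total = 10·log₁₀(6.214e+09) = 97.93 dB.

97.9 dB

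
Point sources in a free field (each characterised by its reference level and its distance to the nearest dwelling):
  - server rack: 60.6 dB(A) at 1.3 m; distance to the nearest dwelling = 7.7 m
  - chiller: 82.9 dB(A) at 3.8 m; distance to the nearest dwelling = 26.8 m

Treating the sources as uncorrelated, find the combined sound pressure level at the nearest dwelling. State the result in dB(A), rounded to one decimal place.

Apply inverse-square spreading to bring every level to the receiver, then sum 10^(L/10).
server rack: 60.6 − 20·log₁₀(7.7/1.3) = 60.6 − 15.45 = 45.15 dB(A).
chiller: 82.9 − 20·log₁₀(26.8/3.8) = 82.9 − 16.97 = 65.93 dB(A).
Σ 10^(L/10) = 3.953e+06 → L_total = 10·log₁₀(3.953e+06) = 65.97 dB(A).

66.0 dB(A)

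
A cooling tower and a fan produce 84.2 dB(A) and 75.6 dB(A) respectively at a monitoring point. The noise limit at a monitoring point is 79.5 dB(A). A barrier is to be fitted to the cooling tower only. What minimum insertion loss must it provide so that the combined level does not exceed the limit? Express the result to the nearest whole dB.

7 dB

Everything except the cooling tower sums to 10^(75.6/10) = 3.631e+07 in linear terms, 75.60 dB(A).
The limit corresponds to 10^(79.5/10) = 8.913e+07; subtracting the fixed part leaves 5.282e+07 for the cooling tower, i.e. 77.23 dB(A).
Required insertion loss = 84.2 − 77.23 = 6.97 dB.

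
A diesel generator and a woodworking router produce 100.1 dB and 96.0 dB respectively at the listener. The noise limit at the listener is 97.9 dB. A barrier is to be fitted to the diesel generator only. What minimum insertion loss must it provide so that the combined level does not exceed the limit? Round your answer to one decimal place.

The untreated sources together contribute 10^(96.0/10) = 3.981e+09, i.e. 96.00 dB.
The limit corresponds to 10^(97.9/10) = 6.166e+09; subtracting the fixed part leaves 2.185e+09 for the diesel generator, i.e. 93.39 dB.
Required insertion loss = 100.1 − 93.39 = 6.71 dB.

6.7 dB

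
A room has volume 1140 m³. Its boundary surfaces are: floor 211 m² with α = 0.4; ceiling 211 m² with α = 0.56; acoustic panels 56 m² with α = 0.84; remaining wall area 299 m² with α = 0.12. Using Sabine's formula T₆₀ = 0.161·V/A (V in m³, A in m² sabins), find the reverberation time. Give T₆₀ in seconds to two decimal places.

Summing Sᵢαᵢ: 211·0.4 + 211·0.56 + 56·0.84 + 299·0.12 = 285.48 m².
T₆₀ = 0.161 × 1140 / 285.48 = 0.643 s.

0.64 s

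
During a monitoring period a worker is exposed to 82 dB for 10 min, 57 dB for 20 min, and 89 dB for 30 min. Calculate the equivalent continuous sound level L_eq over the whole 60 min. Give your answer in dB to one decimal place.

86.3 dB

L_eq = 10·log₁₀[(1/T)·Σ tᵢ·10^(Lᵢ/10)] with T = 60 min.
Σ tᵢ·10^(Lᵢ/10) = 10·10^(82/10) + 20·10^(57/10) + 30·10^(89/10) = 2.542e+10.
L_eq = 10·log₁₀(2.542e+10/60) = 86.27 dB.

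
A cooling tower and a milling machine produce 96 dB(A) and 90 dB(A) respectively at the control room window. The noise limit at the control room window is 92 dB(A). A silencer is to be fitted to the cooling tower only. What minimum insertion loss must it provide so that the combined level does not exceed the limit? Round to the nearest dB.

The untreated sources together contribute 10^(90/10) = 1.000e+09, i.e. 90.00 dB(A).
The limit corresponds to 10^(92/10) = 1.585e+09; subtracting the fixed part leaves 5.849e+08 for the cooling tower, i.e. 87.67 dB(A).
Required insertion loss = 96 − 87.67 = 8.33 dB.

8 dB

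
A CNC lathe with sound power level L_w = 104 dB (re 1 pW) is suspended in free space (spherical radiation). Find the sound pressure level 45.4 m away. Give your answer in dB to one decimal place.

59.9 dB

L_p = L_w − 10·log₁₀(4π·r²) with r = 45.4 m.
4π·r² = 2.59e+04 m², 10·log₁₀ of that is 44.133 dB.
L_p = 104 − 44.133 = 59.87 dB.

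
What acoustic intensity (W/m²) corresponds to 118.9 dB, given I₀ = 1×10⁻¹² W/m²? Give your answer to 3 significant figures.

L = 10·log₁₀(I/I₀) ⇒ I = I₀·10^(L/10) = 10⁻¹² × 10^11.89.

0.776 W/m²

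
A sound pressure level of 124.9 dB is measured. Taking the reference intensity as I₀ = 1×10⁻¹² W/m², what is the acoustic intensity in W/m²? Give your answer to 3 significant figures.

L = 10·log₁₀(I/I₀) ⇒ I = I₀·10^(L/10) = 10⁻¹² × 10^12.49.

3.09 W/m²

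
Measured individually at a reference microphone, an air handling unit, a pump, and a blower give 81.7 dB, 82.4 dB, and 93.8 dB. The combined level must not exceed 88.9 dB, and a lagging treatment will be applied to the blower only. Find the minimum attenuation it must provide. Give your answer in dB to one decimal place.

7.2 dB

Fixed contribution from the other sources: Σ 10^(L/10) = 10^(81.7/10) + 10^(82.4/10) = 3.217e+08 (85.07 dB).
The limit corresponds to 10^(88.9/10) = 7.762e+08; subtracting the fixed part leaves 4.546e+08 for the blower, i.e. 86.58 dB.
Required insertion loss = 93.8 − 86.58 = 7.22 dB.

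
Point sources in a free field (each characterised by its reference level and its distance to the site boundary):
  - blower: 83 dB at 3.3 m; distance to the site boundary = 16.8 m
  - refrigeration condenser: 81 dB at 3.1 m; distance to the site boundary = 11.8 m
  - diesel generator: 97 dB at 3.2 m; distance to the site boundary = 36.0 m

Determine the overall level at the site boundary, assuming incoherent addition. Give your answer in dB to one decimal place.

77.5 dB

Apply inverse-square spreading to bring every level to the receiver, then sum 10^(L/10).
blower: 83 − 20·log₁₀(16.8/3.3) = 83 − 14.14 = 68.86 dB.
refrigeration condenser: 81 − 20·log₁₀(11.8/3.1) = 81 − 11.61 = 69.39 dB.
diesel generator: 97 − 20·log₁₀(36.0/3.2) = 97 − 21.02 = 75.98 dB.
Σ 10^(L/10) = 5.599e+07 → L_total = 10·log₁₀(5.599e+07) = 77.48 dB.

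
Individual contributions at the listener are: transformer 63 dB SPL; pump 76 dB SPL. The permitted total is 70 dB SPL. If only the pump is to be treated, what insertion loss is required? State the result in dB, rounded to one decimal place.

7.0 dB

The untreated sources together contribute 10^(63/10) = 1.995e+06, i.e. 63.00 dB SPL.
To meet 70 dB SPL overall, the treated pump may contribute at most 10^(70/10) − 1.995e+06 = 8.005e+06, i.e. 69.03 dB SPL.
So the pump must be reduced from 76 to 69.03 dB SPL: IL = 6.97 dB.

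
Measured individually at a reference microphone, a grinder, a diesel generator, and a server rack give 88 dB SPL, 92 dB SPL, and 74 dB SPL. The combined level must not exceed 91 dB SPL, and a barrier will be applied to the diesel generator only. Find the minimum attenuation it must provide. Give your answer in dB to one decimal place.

4.2 dB

The untreated sources together contribute 10^(88/10) + 10^(74/10) = 6.561e+08, i.e. 88.17 dB SPL.
The limit corresponds to 10^(91/10) = 1.259e+09; subtracting the fixed part leaves 6.028e+08 for the diesel generator, i.e. 87.80 dB SPL.
So the diesel generator must be reduced from 92 to 87.80 dB SPL: IL = 4.20 dB.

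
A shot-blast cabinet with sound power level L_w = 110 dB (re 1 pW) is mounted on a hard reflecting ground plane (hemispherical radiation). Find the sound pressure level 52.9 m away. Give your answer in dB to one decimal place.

L_p = L_w − 10·log₁₀(2π·r²) with r = 52.9 m.
2π·r² = 1.758e+04 m², 10·log₁₀ of that is 42.451 dB.
L_p = 110 − 42.451 = 67.55 dB.

67.5 dB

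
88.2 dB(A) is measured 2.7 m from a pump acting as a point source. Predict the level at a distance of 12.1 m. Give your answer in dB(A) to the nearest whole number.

75 dB(A)

Point-source attenuation: ΔL = 20·log₁₀(r₂/r₁) = 20·log₁₀(12.1/2.7) = 13.028 dB.
L₂ = 88.2 − 20·log₁₀(12.1/2.7) = 88.2 − 13.028 = 75.17 dB(A).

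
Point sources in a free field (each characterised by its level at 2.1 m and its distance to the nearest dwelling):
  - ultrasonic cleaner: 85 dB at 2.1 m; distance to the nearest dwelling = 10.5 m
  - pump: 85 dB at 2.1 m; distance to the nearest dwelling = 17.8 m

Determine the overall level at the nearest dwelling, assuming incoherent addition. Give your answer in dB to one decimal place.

Apply inverse-square spreading to bring every level to the receiver, then sum 10^(L/10).
ultrasonic cleaner: 85 − 20·log₁₀(10.5/2.1) = 85 − 13.98 = 71.02 dB.
pump: 85 − 20·log₁₀(17.8/2.1) = 85 − 18.56 = 66.44 dB.
Σ 10^(L/10) = 1.705e+07 → L_total = 10·log₁₀(1.705e+07) = 72.32 dB.

72.3 dB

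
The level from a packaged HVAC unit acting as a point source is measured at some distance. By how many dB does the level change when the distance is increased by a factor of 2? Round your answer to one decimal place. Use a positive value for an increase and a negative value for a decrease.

-6.0 dB

Point-source spreading: ΔL = −20·log₁₀(r₂/r₁).
ΔL = −20·log₁₀(2) = -6.02 dB.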